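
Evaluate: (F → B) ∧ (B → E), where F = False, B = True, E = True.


F = False, B = True, E = True
Step 1: F → B is false only when F=True and B=False. Result: True
Step 2: B → E is false only when B=True and E=False. Result: True
Step 3: True ∧ True = True

True


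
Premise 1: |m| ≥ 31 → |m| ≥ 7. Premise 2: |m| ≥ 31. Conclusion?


Modus ponens: P → Q, P ⊢ Q
P: |m| ≥ 31
Q: |m| ≥ 7
We have P → Q and P is true.
By modus ponens, Q must be true.

|m| ≥ 7


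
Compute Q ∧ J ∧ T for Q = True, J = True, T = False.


Q = True, J = True, T = False
Step 1: Q ∧ J = True AND True = True
Step 2: (True) ∧ T = (True) AND False = False
AND is true only when ALL operands are true.

False


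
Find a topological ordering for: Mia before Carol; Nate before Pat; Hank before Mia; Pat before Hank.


Constraints: Mia before Carol; Nate before Pat; Hank before Mia; Pat before Hank
Method: repeatedly schedule the remaining task that has no remaining task required before it.
  Step 1: remaining {Carol, Nate, Pat, Hank, Mia}; every task except Nate still has a predecessor pending → schedule Nate.
  Step 2: remaining {Carol, Pat, Hank, Mia}; every task except Pat still has a predecessor pending → schedule Pat.
  Step 3: remaining {Carol, Hank, Mia}; every task except Hank still has a predecessor pending → schedule Hank.
  Step 4: remaining {Carol, Mia}; every task except Mia still has a predecessor pending → schedule Mia.
  Step 5: only Carol remains → schedule Carol.
Resulting order:

Nate → Pat → Hank → Mia → Carol


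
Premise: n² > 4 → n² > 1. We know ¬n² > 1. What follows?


Modus tollens: P → Q, ¬Q ⊢ ¬P
P: n² > 4
Q: n² > 1
We have P → Q and Q is false.
By modus tollens, P must be false.

It is not the case that n² > 4


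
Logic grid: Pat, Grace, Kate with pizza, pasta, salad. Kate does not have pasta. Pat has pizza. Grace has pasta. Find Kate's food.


From clues:
  Grace → pasta
  Pat → pizza
By elimination, Kate gets the remaining.

salad


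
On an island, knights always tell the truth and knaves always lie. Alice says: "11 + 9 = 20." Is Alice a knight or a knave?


Statement: "11 + 9 = 20."
Actual: 11 + 9 = 20
Claimed: 20
Statement is TRUE → Alice tells the truth → Knight

Knight


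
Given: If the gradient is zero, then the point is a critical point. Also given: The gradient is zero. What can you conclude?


Modus ponens: P → Q, P ⊢ Q
P: the gradient is zero
Q: the point is a critical point
We have P → Q and P is true.
By modus ponens, Q must be true.

The point is a critical point


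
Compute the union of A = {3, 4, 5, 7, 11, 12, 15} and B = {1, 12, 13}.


A = {3, 4, 5, 7, 11, 12, 15}
B = {1, 12, 13}
Operation: union
All elements combined: 1, 3, 4, 5, 7, 11, 12, 13, 15

{1, 3, 4, 5, 7, 11, 12, 13, 15}


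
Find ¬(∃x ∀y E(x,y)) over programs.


Original: ∃x ∀y E(x,y)
Rule: ¬∀→∃, ¬∃→∀, negate predicate.
Negation: ∀x ∃y ¬E(x,y)

∀x ∃y ¬E(x,y)


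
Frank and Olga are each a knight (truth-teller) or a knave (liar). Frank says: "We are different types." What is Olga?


Frank says: "We are different types."
Case 1: Frank is a Knight (truth-teller)
  Statement is true → they ARE different → Olga is a Knave
Case 2: Frank is a Knave (liar)
  Statement is false → they are NOT different → Olga is a Knave
In both cases, Olga is a Knave.

Knave


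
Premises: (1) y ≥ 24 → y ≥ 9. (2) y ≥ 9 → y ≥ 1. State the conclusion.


Hypothetical syllogism: P → Q, Q → R ⊢ P → R
Premise 1: y ≥ 24 → y ≥ 9
Premise 2: y ≥ 9 → y ≥ 1
Chain the implications: the middle term (y ≥ 9) links the two.
Conclusion: If y ≥ 24, then y ≥ 1.

If y ≥ 24, then y ≥ 1.


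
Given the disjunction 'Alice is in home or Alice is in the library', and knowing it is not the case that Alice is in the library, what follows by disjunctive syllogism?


Disjunctive syllogism: P ∨ Q, ¬P ⊢ Q
Disjunction: Alice is in home ∨ Alice is in the library
We know it is not the case that Alice is in the library.
By disjunctive syllogism, the other disjunct must be true.

Alice is in home


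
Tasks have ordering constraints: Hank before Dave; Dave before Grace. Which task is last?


Constraints: Hank before Dave; Dave before Grace
The last task can have nothing scheduled after it, so it must never appear on the left of a 'before'.
Tasks appearing before some other task: Hank, Dave.
The only task not in that list is Grace → it is last.

Grace


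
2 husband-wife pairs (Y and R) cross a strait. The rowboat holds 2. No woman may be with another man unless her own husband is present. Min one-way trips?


Label couples Y and R.
1. WY+WR → (far: WY,WR; near: HY,HR)
2. WY ←   (far: WR; near: HY,HR,WY)
3. HY+HR → (far: HY,HR,WR; near: WY)
4. HY ←   (far: HR,WR; near: HY,WY)  — HY returns, since WY is alone on near bank
5. HY+WY → (far: all four; near: empty)
Every state respects the constraint.
Minimum trips = 5

5


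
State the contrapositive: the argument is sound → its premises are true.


Original: If the argument is sound, then its premises are true
Contrapositive: If ¬Q, then ¬P
Negate Q: not (its premises are true)
Negate P: not (the argument is sound)

If not (its premises are true), then not (the argument is sound).


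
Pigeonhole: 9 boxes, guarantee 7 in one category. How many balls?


Pigeonhole: to guarantee k in one of n categories, need (k-1)×n + 1.
k = 7, n = 9
Minimum = (7-1) × 9 + 1 = 6 × 9 + 1

55


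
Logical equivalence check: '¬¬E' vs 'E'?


Expression 1: ¬¬E
Expression 2: E
Truth table (E | Expr1 Expr2):
  T |   T     T
  F |   F     F
All 2 rows agree, so the expressions are logically equivalent.

Yes


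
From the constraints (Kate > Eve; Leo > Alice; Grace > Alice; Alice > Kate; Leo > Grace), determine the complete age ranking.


Constraints: Kate > Eve; Leo > Alice; Grace > Alice; Alice > Kate; Leo > Grace
Method: at each step, the next-highest is the one remaining person who never appears on the smaller side of a constraint between remaining people.
  Step 1: remaining {Leo, Alice, Grace, Eve, Kate}; on the smaller side: {Alice, Grace, Eve, Kate} → Leo is next (Leo > Alice; Leo > Grace).
  Step 2: remaining {Alice, Grace, Eve, Kate}; on the smaller side: {Alice, Eve, Kate} → Grace is next (Grace > Alice).
  Step 3: remaining {Alice, Eve, Kate}; on the smaller side: {Eve, Kate} → Alice is next (Alice > Kate).
  Step 4: remaining {Eve, Kate}; on the smaller side: {Eve} → Kate is next (Kate > Eve).
  Step 5: only Eve remains → lowest.
Final ranking (highest to lowest):

Leo > Grace > Alice > Kate > Eve


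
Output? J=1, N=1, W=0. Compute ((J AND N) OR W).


J AND N = 1&1 = 1
1 OR 0 = 1

1


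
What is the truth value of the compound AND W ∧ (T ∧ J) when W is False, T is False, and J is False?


W = False, T = False, J = False
Step 1: T ∧ J = False AND False = False
Step 2: W ∧ False = False AND False = False
AND is true only when ALL operands are true.

False


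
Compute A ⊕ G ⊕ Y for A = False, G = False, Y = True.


A = False, G = False, Y = True
Step 1: A ⊕ G = False XOR False = False
Step 2: False ⊕ Y = False XOR True = True
XOR is true when an odd number of operands are true.

True


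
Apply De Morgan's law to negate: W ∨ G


De Morgan's law: ¬(P ∨ Q) ≡ ¬P ∧ ¬Q
¬(W ∨ G) = ¬W ∧ ¬G

¬W ∧ ¬G


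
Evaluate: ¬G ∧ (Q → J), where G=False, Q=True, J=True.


G = False, Q = True, J = True
Expression: ¬G ∧ (Q → J)
Step 1: ¬G = NOT False = True
Step 2: Q → J = True → True (false only if Q=True, J=False) = True
Step 3: (True) ∧ (True) = True AND True = True

True


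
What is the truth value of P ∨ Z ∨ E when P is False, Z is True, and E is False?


P = False, Z = True, E = False
Step 1: P ∨ Z = False OR True = True
Step 2: True ∨ E = True OR False = True
OR is true when at least one operand is true.

True


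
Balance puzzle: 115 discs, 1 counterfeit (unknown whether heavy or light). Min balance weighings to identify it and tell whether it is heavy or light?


Let n = 115. 230 possibilities (n discs × lighter/heavier); each weighing has 3 outcomes.
Bound for k weighings: say the first weighing puts j discs on each pan. If it tips, the 2j weighed discs remain suspects (each with a known direction) and k-1 weighings give 3^(k-1) outcomes; 3^(k-1) is odd, so 2j ≤ 3^(k-1) - 1. If it balances, the n - 2j unweighed discs remain with direction unknown: 2(n - 2j) ≤ 3^(k-1) - 1 by the same parity argument. Adding, n ≤ (3^(k-1) - 1) + (3^(k-1) - 1)/2 = (3^k - 3)/2, and the classical three-group strategy achieves this (3 discs in 2 weighings, 12 in 3, 39 in 4, 120 in 5).
So we need the smallest k with (3^k - 3)/2 ≥ 115.
k = 4: (3^4 - 3)/2 = 39 < 115 ✗
k = 5: (3^5 - 3)/2 = 120 ≥ 115 ✓

5


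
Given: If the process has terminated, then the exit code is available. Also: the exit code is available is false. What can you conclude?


Modus tollens: P → Q, ¬Q ⊢ ¬P
P: the process has terminated
Q: the exit code is available
We have P → Q and Q is false.
By modus tollens, P must be false.

It is not the case that the process has terminated


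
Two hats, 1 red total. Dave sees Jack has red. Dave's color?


Total red = 1, Jack = red
Red accounted for: 1
Remaining for Dave: 0
Dave's hat is blue.

blue


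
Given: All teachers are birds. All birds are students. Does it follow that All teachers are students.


Premise 1: All teachers are birds.
Premise 2: All birds are students.
Conclusion: All teachers are students.
Barbara syllogism (AAA-1): All A are B, All B are C → All A are C.
Middle term (birds) distributed in premise 2.

Valid


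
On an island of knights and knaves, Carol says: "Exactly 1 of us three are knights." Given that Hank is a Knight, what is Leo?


Carol claims exactly 1 knights among Carol, Hank, Leo.
Given: Hank is a Knight.

Case 1: Carol is a Knight (tells truth)
  Then exactly 1 of the three are knights.
  Counting Carol, Hank: 2 knight(s) so far. Need -1 more → impossible.
Case 2: Carol is a Knave (lies)
  Then the count is NOT 1.
  If Leo = Knave, count = 1 = 1 → claim would be true, contradicts lie.
  If Leo = Knight, count = 2 ≠ 1 → lie confirmed ✓

Leo is a Knight.

Knight


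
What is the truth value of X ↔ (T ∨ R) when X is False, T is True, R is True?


X = False, T = True, R = True
Step 1: T ∨ R = True OR True = True
Step 2: X ↔ (True): true when both sides have same truth value.
Result: False ↔ True = False

False


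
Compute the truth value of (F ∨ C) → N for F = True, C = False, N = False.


F = True, C = False, N = False
Step 1: F ∨ C = True OR False = True
Step 2: (True) → N: false only when antecedent=True and N=False.
Result: False

False


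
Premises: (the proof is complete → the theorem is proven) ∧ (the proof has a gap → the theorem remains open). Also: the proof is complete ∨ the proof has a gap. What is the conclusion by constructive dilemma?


Constructive dilemma: (P → Q) ∧ (R → S), P ∨ R ⊢ Q ∨ S
Premise 1: the proof is complete → the theorem is proven
Premise 2: the proof has a gap → the theorem remains open
Premise 3: the proof is complete ∨ the proof has a gap
Case 1: Assuming the proof is complete, then by Premise 1, the theorem is proven.
Case 2: Assuming the proof has a gap, then by Premise 2, the theorem remains open.
Since one of the proof is complete or the proof has a gap must hold, we get the theorem is proven or the theorem remains open.

The theorem is proven or the theorem remains open.


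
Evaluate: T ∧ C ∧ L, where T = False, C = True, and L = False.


T = False, C = True, L = False
Step 1: T ∧ C = False AND True = False
Step 2: (False) ∧ L = (False) AND False = False
AND is true only when ALL operands are true.

False


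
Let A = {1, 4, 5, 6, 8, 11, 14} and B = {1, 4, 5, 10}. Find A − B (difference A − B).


A = {1, 4, 5, 6, 8, 11, 14}
B = {1, 4, 5, 10}
Operation: difference A − B
In A but not B: 6, 8, 11, 14

{6, 8, 11, 14}


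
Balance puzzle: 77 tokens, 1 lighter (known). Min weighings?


Each weighing has 3 outcomes (left heavy / balance / right heavy), so k weighings distinguish at most 3^k cases; splitting into three near-equal groups achieves this.
Need 3^k ≥ 77: 3^3 = 27 < 77 ≤ 3^4 = 81
k = ⌈log₃(77)⌉ = 4

4


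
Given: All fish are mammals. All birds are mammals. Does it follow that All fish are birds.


Premise 1: All fish are mammals.
Premise 2: All birds are mammals.
Conclusion: All fish are birds.
Fallacy: undistributed middle. mammals is predicate in both.
Counterexample: fish and birds could be disjoint subsets of mammals.

Invalid


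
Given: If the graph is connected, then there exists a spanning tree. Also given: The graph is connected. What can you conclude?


Modus ponens: P → Q, P ⊢ Q
P: the graph is connected
Q: there exists a spanning tree
We have P → Q and P is true.
By modus ponens, Q must be true.

There exists a spanning tree


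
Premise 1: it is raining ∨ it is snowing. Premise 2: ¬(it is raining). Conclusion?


Disjunctive syllogism: P ∨ Q, ¬P ⊢ Q
Disjunction: it is raining ∨ it is snowing
We know it is not the case that it is raining.
By disjunctive syllogism, the other disjunct must be true.

It is snowing


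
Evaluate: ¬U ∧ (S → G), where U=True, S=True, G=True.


U = True, S = True, G = True
Expression: ¬U ∧ (S → G)
Step 1: ¬U = NOT True = False
Step 2: S → G = True → True (false only if S=True, G=False) = True
Step 3: (False) ∧ (True) = False AND True = False

False


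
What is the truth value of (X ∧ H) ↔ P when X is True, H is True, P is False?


X = True, H = True, P = False
Step 1: X ∧ H = True AND True = True
Step 2: (True) ↔ P: true when both sides have same truth value.
Result: True ↔ False = False

False


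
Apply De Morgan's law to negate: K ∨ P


De Morgan's law: ¬(P ∨ Q) ≡ ¬P ∧ ¬Q
¬(K ∨ P) = ¬K ∧ ¬P

¬K ∧ ¬P


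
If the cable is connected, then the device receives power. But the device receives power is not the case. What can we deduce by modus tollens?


Modus tollens: P → Q, ¬Q ⊢ ¬P
P: the cable is connected
Q: the device receives power
We have P → Q and Q is false.
By modus tollens, P must be false.

It is not the case that the cable is connected


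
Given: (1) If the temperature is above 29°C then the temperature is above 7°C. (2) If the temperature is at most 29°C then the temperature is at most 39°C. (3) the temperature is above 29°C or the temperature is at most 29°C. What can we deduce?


Constructive dilemma: (P → Q) ∧ (R → S), P ∨ R ⊢ Q ∨ S
Premise 1: the temperature is above 29°C → the temperature is above 7°C
Premise 2: the temperature is at most 29°C → the temperature is at most 39°C
Premise 3: the temperature is above 29°C ∨ the temperature is at most 29°C
Case 1: Assuming the temperature is above 29°C, then by Premise 1, the temperature is above 7°C.
Case 2: Assuming the temperature is at most 29°C, then by Premise 2, the temperature is at most 39°C.
Since one of the temperature is above 29°C or the temperature is at most 29°C must hold, we get the temperature is above 7°C or the temperature is at most 39°C.

The temperature is above 7°C or the temperature is at most 39°C.


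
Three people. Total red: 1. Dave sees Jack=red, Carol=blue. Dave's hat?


Total red = 1, seen red = 1
Own red = 1 - 1 = 0
Dave's hat is blue.

blue


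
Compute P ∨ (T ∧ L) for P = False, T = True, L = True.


P = False, T = True, L = True
Step 1: T ∧ L = True AND True = True
Step 2: P ∨ True = False OR True = True
AND evaluated first (higher precedence); then OR applied.

True


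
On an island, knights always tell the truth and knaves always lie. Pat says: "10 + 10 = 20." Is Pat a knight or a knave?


Statement: "10 + 10 = 20."
Actual: 10 + 10 = 20
Claimed: 20
Statement is TRUE → Pat tells the truth → Knight

Knight


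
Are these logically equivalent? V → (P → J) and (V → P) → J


Expression 1: V → (P → J)
Expression 2: (V → P) → J
Truth table (V P J | Expr1 Expr2):
  T T T |   T     T
  T T F |   F     F
  T F T |   T     T
  T F F |   T     T
  F T T |   T     T
  F T F |   T     F   ← differ
  F F T |   T     T
  F F F |   T     F   ← differ
Counterexample: V=F, P=T, J=F gives Expr1 = T but Expr2 = F, so the expressions are NOT logically equivalent.

No


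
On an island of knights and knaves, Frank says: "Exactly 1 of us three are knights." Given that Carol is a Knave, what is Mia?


Frank claims exactly 1 knights among Frank, Carol, Mia.
Given: Carol is a Knave.

Case 1: Frank is a Knight (tells truth)
  Then exactly 1 of the three are knights.
  Counting Frank, Carol: 1 knight(s) so far. Need 0 more → Mia = Knave.
Case 2: Frank is a Knave (lies)
  Then the count is NOT 1.
  If Mia = Knight, count = 1 = 1 → claim would be true, contradicts lie.
  If Mia = Knave, count = 0 ≠ 1 → lie confirmed ✓

Mia is a Knave.

Knave


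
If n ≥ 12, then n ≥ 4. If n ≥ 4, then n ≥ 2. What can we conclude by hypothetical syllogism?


Hypothetical syllogism: P → Q, Q → R ⊢ P → R
Premise 1: n ≥ 12 → n ≥ 4
Premise 2: n ≥ 4 → n ≥ 2
Chain the implications: the middle term (n ≥ 4) links the two.
Conclusion: If n ≥ 12, then n ≥ 2.

If n ≥ 12, then n ≥ 2.


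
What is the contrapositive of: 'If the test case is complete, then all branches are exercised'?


Original: If the test case is complete, then all branches are exercised
Contrapositive: If ¬Q, then ¬P
Negate Q: not (all branches are exercised)
Negate P: not (the test case is complete)

If not (all branches are exercised), then not (the test case is complete).


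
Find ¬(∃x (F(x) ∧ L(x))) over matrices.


Original: ∃x (F(x) ∧ L(x))
Rule: ¬∀→∃, ¬∃→∀, negate predicate.
Negation: ∀x (¬F(x) ∨ ¬L(x))

∀x (¬F(x) ∨ ¬L(x))


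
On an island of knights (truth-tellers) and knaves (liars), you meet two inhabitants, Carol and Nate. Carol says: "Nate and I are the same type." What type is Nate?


Carol says: "Nate and I are the same type."
Case 1: Carol is a Knight (truth-teller)
  Statement is true → they ARE the same → Nate is also a Knight
Case 2: Carol is a Knave (liar)
  Statement is false → they are NOT the same → Nate is a Knight
In both cases, Nate is a Knight.

Knight


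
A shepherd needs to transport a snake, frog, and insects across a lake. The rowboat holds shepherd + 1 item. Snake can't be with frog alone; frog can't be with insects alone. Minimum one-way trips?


1. shepherd+frog → 2. shepherd ← 3. shepherd+snake → 4. shepherd+frog ← 5. shepherd+insects → 6. shepherd ← 7. shepherd+frog →
Minimum trips = 7

7


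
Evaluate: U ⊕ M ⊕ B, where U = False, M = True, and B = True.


U = False, M = True, B = True
Step 1: U ⊕ M = False XOR True = True
Step 2: True ⊕ B = True XOR True = False
XOR is true when an odd number of operands are true.

False


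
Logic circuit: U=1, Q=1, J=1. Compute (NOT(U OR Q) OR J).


U OR Q = 1
NOT(1) = 0
0 OR 1 = 1

1


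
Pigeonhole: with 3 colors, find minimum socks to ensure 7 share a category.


Pigeonhole: to guarantee k in one of n categories, need (k-1)×n + 1.
k = 7, n = 3
Minimum = (7-1) × 3 + 1 = 6 × 3 + 1

19


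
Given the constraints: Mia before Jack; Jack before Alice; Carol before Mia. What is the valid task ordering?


Constraints: Mia before Jack; Jack before Alice; Carol before Mia
Method: repeatedly schedule the remaining task that has no remaining task required before it.
  Step 1: remaining {Alice, Carol, Mia, Jack}; every task except Carol still has a predecessor pending → schedule Carol.
  Step 2: remaining {Alice, Mia, Jack}; every task except Mia still has a predecessor pending → schedule Mia.
  Step 3: remaining {Alice, Jack}; every task except Jack still has a predecessor pending → schedule Jack.
  Step 4: only Alice remains → schedule Alice.
Resulting order:

Carol → Mia → Jack → Alice


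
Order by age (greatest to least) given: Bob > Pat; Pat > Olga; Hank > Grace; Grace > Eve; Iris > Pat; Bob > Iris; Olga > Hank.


Constraints: Bob > Pat; Pat > Olga; Hank > Grace; Grace > Eve; Iris > Pat; Bob > Iris; Olga > Hank
Method: at each step, the next-highest is the one remaining person who never appears on the smaller side of a constraint between remaining people.
  Step 1: remaining {Iris, Bob, Hank, Grace, Olga, Eve, Pat}; on the smaller side: {Iris, Hank, Grace, Olga, Eve, Pat} → Bob is next (Bob > Pat; Bob > Iris).
  Step 2: remaining {Iris, Hank, Grace, Olga, Eve, Pat}; on the smaller side: {Hank, Grace, Olga, Eve, Pat} → Iris is next (Iris > Pat).
  Step 3: remaining {Hank, Grace, Olga, Eve, Pat}; on the smaller side: {Hank, Grace, Olga, Eve} → Pat is next (Pat > Olga).
  Step 4: remaining {Hank, Grace, Olga, Eve}; on the smaller side: {Hank, Grace, Eve} → Olga is next (Olga > Hank).
  Step 5: remaining {Hank, Grace, Eve}; on the smaller side: {Grace, Eve} → Hank is next (Hank > Grace).
  Step 6: remaining {Grace, Eve}; on the smaller side: {Eve} → Grace is next (Grace > Eve).
  Step 7: only Eve remains → lowest.
Final ranking (highest to lowest):

Bob > Iris > Pat > Olga > Hank > Grace > Eve


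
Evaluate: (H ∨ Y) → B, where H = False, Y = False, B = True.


H = False, Y = False, B = True
Step 1: H ∨ Y = False OR False = False
Step 2: (False) → B: false only when antecedent=True and B=False.
Result: True

True


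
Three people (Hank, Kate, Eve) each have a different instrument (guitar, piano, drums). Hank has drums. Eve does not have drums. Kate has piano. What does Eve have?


From clues:
  Kate → piano
  Hank → drums
By elimination, Eve gets the remaining.

guitar


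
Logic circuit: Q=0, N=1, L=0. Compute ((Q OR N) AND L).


Q OR N = 0|1 = 1
1 AND 0 = 0

0


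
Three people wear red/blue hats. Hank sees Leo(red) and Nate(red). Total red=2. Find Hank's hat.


Total red = 2, seen red = 2
Own red = 2 - 2 = 0
Hank's hat is blue.

blue


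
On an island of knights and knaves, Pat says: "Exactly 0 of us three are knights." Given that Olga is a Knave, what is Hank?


Pat claims exactly 0 knights among Pat, Olga, Hank.
Given: Olga is a Knave.

Case 1: Pat is a Knight (tells truth)
  Then exactly 0 of the three are knights.
  Counting Pat, Olga: 1 knight(s) so far. Need -1 more → impossible.
Case 2: Pat is a Knave (lies)
  Then the count is NOT 0.
  If Hank = Knave, count = 0 = 0 → claim would be true, contradicts lie.
  If Hank = Knight, count = 1 ≠ 0 → lie confirmed ✓

Hank is a Knight.

Knight


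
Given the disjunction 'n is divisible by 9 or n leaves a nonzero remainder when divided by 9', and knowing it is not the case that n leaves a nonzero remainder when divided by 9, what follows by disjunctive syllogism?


Disjunctive syllogism: P ∨ Q, ¬P ⊢ Q
Disjunction: n is divisible by 9 ∨ n leaves a nonzero remainder when divided by 9
We know it is not the case that n leaves a nonzero remainder when divided by 9.
By disjunctive syllogism, the other disjunct must be true.

n is divisible by 9


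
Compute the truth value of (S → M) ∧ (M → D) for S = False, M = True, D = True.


S = False, M = True, D = True
Step 1: S → M is false only when S=True and M=False. Result: True
Step 2: M → D is false only when M=True and D=False. Result: True
Step 3: True ∧ True = True

True


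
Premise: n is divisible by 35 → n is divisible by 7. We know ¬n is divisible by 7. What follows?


Modus tollens: P → Q, ¬Q ⊢ ¬P
P: n is divisible by 35
Q: n is divisible by 7
We have P → Q and Q is false.
By modus tollens, P must be false.

It is not the case that n is divisible by 35


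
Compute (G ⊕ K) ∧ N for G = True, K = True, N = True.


G = True, K = True, N = True
Step 1: G ⊕ K = True XOR True = False
Step 2: False ∧ N = False AND True = False
XOR true when exactly one of G,K is true; then AND with N.

False


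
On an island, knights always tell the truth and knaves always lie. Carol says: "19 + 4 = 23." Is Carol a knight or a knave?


Statement: "19 + 4 = 23."
Actual: 19 + 4 = 23
Claimed: 23
Statement is TRUE → Carol tells the truth → Knight

Knight


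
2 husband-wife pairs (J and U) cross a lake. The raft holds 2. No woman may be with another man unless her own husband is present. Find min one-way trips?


Label couples J and U.
1. WJ+WU → (far: WJ,WU; near: HJ,HU)
2. WJ ←   (far: WU; near: HJ,HU,WJ)
3. HJ+HU → (far: HJ,HU,WU; near: WJ)
4. HJ ←   (far: HU,WU; near: HJ,WJ)  — HJ returns, since WJ is alone on near bank
5. HJ+WJ → (far: all four; near: empty)
Every state respects the constraint.
Minimum trips = 5

5


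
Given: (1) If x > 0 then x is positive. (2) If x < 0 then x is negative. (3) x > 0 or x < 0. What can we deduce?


Constructive dilemma: (P → Q) ∧ (R → S), P ∨ R ⊢ Q ∨ S
Premise 1: x > 0 → x is positive
Premise 2: x < 0 → x is negative
Premise 3: x > 0 ∨ x < 0
Case 1: Assuming x > 0, then by Premise 1, x is positive.
Case 2: Assuming x < 0, then by Premise 2, x is negative.
Since one of x > 0 or x < 0 must hold, we get x is positive or x is negative.

x is positive or x is negative.


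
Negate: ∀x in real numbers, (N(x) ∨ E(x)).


Original: ∀x (N(x) ∨ E(x))
Rule: ¬∀→∃, ¬∃→∀, negate predicate.
Negation: ∃x (¬N(x) ∧ ¬E(x))

∃x (¬N(x) ∧ ¬E(x))


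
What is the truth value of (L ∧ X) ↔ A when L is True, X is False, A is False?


L = True, X = False, A = False
Step 1: L ∧ X = True AND False = False
Step 2: (False) ↔ A: true when both sides have same truth value.
Result: False ↔ False = True

True


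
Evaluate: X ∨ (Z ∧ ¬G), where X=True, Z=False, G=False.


X = True, Z = False, G = False
Expression: X ∨ (Z ∧ ¬G)
Step 1: ¬G = NOT False = True
Step 2: Z ∧ ¬G = False AND True = False
Step 3: X ∨ (False) = True OR False = True

True


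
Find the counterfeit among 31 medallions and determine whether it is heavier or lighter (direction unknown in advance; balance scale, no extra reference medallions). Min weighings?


Let n = 31. 62 possibilities (n medallions × lighter/heavier); each weighing has 3 outcomes.
Bound for k weighings: say the first weighing puts j medallions on each pan. If it tips, the 2j weighed medallions remain suspects (each with a known direction) and k-1 weighings give 3^(k-1) outcomes; 3^(k-1) is odd, so 2j ≤ 3^(k-1) - 1. If it balances, the n - 2j unweighed medallions remain with direction unknown: 2(n - 2j) ≤ 3^(k-1) - 1 by the same parity argument. Adding, n ≤ (3^(k-1) - 1) + (3^(k-1) - 1)/2 = (3^k - 3)/2, and the classical three-group strategy achieves this (3 medallions in 2 weighings, 12 in 3, 39 in 4, 120 in 5).
So we need the smallest k with (3^k - 3)/2 ≥ 31.
k = 3: (3^3 - 3)/2 = 12 < 31 ✗
k = 4: (3^4 - 3)/2 = 39 ≥ 31 ✓

4


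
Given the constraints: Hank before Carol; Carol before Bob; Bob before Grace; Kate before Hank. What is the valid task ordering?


Constraints: Hank before Carol; Carol before Bob; Bob before Grace; Kate before Hank
Method: repeatedly schedule the remaining task that has no remaining task required before it.
  Step 1: remaining {Kate, Bob, Hank, Grace, Carol}; every task except Kate still has a predecessor pending → schedule Kate.
  Step 2: remaining {Bob, Hank, Grace, Carol}; every task except Hank still has a predecessor pending → schedule Hank.
  Step 3: remaining {Bob, Grace, Carol}; every task except Carol still has a predecessor pending → schedule Carol.
  Step 4: remaining {Bob, Grace}; every task except Bob still has a predecessor pending → schedule Bob.
  Step 5: only Grace remains → schedule Grace.
Resulting order:

Kate → Hank → Carol → Bob → Grace


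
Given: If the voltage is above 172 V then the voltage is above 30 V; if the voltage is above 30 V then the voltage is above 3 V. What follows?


Hypothetical syllogism: P → Q, Q → R ⊢ P → R
Premise 1: the voltage is above 172 V → the voltage is above 30 V
Premise 2: the voltage is above 30 V → the voltage is above 3 V
Chain the implications: the middle term (the voltage is above 30 V) links the two.
Conclusion: If the voltage is above 172 V, then the voltage is above 3 V.

If the voltage is above 172 V, then the voltage is above 3 V.


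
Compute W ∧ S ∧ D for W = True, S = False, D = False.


W = True, S = False, D = False
Step 1: W ∧ S = True AND False = False
Step 2: (False) ∧ D = (False) AND False = False
AND is true only when ALL operands are true.

False


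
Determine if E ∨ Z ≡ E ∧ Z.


Expression 1: E ∨ Z
Expression 2: E ∧ Z
Truth table (E Z | Expr1 Expr2):
  T T |   T     T
  T F |   T     F   ← differ
  F T |   T     F   ← differ
  F F |   F     F
Counterexample: E=T, Z=F gives Expr1 = T but Expr2 = F, so the expressions are NOT logically equivalent.

No


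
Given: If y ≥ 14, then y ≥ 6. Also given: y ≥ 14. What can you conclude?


Modus ponens: P → Q, P ⊢ Q
P: y ≥ 14
Q: y ≥ 6
We have P → Q and P is true.
By modus ponens, Q must be true.

y ≥ 6


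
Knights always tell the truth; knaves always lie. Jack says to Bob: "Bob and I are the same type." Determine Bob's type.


Jack says: "Bob and I are the same type."
Case 1: Jack is a Knight (truth-teller)
  Statement is true → they ARE the same → Bob is also a Knight
Case 2: Jack is a Knave (liar)
  Statement is false → they are NOT the same → Bob is a Knight
In both cases, Bob is a Knight.

Knight


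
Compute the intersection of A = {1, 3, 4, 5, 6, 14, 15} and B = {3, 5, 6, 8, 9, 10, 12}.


A = {1, 3, 4, 5, 6, 14, 15}
B = {3, 5, 6, 8, 9, 10, 12}
Operation: intersection
Elements in both: 3, 5, 6

{3, 5, 6}


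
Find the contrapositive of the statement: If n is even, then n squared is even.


Original: If n is even, then n squared is even
Contrapositive: If ¬Q, then ¬P
Negate Q: not (n squared is even)
Negate P: not (n is even)

If not (n squared is even), then not (n is even).


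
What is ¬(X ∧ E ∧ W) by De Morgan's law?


De Morgan's law: ¬(P ∧ Q ∧ R) ≡ ¬P ∨ ¬Q ∨ ¬R
¬(X ∧ E ∧ W) = ¬X ∨ ¬E ∨ ¬W

¬X ∨ ¬E ∨ ¬W


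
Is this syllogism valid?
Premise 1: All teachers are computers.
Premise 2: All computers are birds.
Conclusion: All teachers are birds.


Premise 1: All teachers are computers.
Premise 2: All computers are birds.
Conclusion: All teachers are birds.
Barbara syllogism (AAA-1): All A are B, All B are C → All A are C.
Middle term (computers) distributed in premise 2.

Valid


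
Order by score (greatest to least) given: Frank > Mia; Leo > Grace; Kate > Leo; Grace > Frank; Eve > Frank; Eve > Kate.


Constraints: Frank > Mia; Leo > Grace; Kate > Leo; Grace > Frank; Eve > Frank; Eve > Kate
Method: at each step, the next-highest is the one remaining person who never appears on the smaller side of a constraint between remaining people.
  Step 1: remaining {Kate, Eve, Mia, Leo, Frank, Grace}; on the smaller side: {Kate, Mia, Leo, Frank, Grace} → Eve is next (Eve > Frank; Eve > Kate).
  Step 2: remaining {Kate, Mia, Leo, Frank, Grace}; on the smaller side: {Mia, Leo, Frank, Grace} → Kate is next (Kate > Leo).
  Step 3: remaining {Mia, Leo, Frank, Grace}; on the smaller side: {Mia, Frank, Grace} → Leo is next (Leo > Grace).
  Step 4: remaining {Mia, Frank, Grace}; on the smaller side: {Mia, Frank} → Grace is next (Grace > Frank).
  Step 5: remaining {Mia, Frank}; on the smaller side: {Mia} → Frank is next (Frank > Mia).
  Step 6: only Mia remains → lowest.
Final ranking (highest to lowest):

Eve > Kate > Leo > Grace > Frank > Mia


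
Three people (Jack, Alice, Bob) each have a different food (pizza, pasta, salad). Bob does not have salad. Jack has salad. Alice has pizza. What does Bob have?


From clues:
  Jack → salad
  Alice → pizza
By elimination, Bob gets the remaining.

pasta


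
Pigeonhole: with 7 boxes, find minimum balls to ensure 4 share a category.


Pigeonhole: to guarantee k in one of n categories, need (k-1)×n + 1.
k = 4, n = 7
Minimum = (4-1) × 7 + 1 = 3 × 7 + 1

22


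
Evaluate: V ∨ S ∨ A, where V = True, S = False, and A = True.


V = True, S = False, A = True
Step 1: V ∨ S = True OR False = True
Step 2: True ∨ A = True OR True = True
OR is true when at least one operand is true.

True


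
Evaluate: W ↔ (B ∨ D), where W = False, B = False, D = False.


W = False, B = False, D = False
Step 1: B ∨ D = False OR False = False
Step 2: W ↔ (False): true when both sides have same truth value.
Result: False ↔ False = True

True


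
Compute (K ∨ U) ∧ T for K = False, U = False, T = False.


K = False, U = False, T = False
Step 1: K ∨ U = False OR False = False
Step 2: False ∧ T = False AND False = False
OR is true when at least one operand is true; AND requires both.

False


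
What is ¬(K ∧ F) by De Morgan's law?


De Morgan's law: ¬(P ∧ Q) ≡ ¬P ∨ ¬Q
¬(K ∧ F) = ¬K ∨ ¬F

¬K ∨ ¬F


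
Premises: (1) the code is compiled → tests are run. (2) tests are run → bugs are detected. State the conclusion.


Hypothetical syllogism: P → Q, Q → R ⊢ P → R
Premise 1: the code is compiled → tests are run
Premise 2: tests are run → bugs are detected
Chain the implications: the middle term (tests are run) links the two.
Conclusion: If the code is compiled, then bugs are detected.

If the code is compiled, then bugs are detected.


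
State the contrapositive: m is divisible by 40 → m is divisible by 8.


Original: If m is divisible by 40, then m is divisible by 8
Contrapositive: If ¬Q, then ¬P
Negate Q: not (m is divisible by 8)
Negate P: not (m is divisible by 40)

If not (m is divisible by 8), then not (m is divisible by 40).


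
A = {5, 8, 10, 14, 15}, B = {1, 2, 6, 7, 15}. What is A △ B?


A = {5, 8, 10, 14, 15}
B = {1, 2, 6, 7, 15}
Operation: symmetric difference
In A only: [5, 8, 10, 14], in B only: [1, 2, 6, 7]

{1, 2, 5, 6, 7, 8, 10, 14}


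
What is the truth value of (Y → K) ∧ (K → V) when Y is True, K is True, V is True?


Y = True, K = True, V = True
Step 1: Y → K is false only when Y=True and K=False. Result: True
Step 2: K → V is false only when K=True and V=False. Result: True
Step 3: True ∧ True = True

True


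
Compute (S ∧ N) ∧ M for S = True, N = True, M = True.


S = True, N = True, M = True
Step 1: S ∧ N = True AND True = True
Step 2: True ∧ M = True AND True = True
AND is true only when ALL operands are true.

True


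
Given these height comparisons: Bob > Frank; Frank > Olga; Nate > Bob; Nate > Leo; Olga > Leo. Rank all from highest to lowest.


Constraints: Bob > Frank; Frank > Olga; Nate > Bob; Nate > Leo; Olga > Leo
Method: at each step, the next-highest is the one remaining person who never appears on the smaller side of a constraint between remaining people.
  Step 1: remaining {Bob, Leo, Olga, Frank, Nate}; on the smaller side: {Bob, Leo, Olga, Frank} → Nate is next (Nate > Bob; Nate > Leo).
  Step 2: remaining {Bob, Leo, Olga, Frank}; on the smaller side: {Leo, Olga, Frank} → Bob is next (Bob > Frank).
  Step 3: remaining {Leo, Olga, Frank}; on the smaller side: {Leo, Olga} → Frank is next (Frank > Olga).
  Step 4: remaining {Leo, Olga}; on the smaller side: {Leo} → Olga is next (Olga > Leo).
  Step 5: only Leo remains → lowest.
Final ranking (highest to lowest):

Nate > Bob > Frank > Olga > Leo


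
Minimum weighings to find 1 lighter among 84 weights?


Each weighing has 3 outcomes (left heavy / balance / right heavy), so k weighings distinguish at most 3^k cases; splitting into three near-equal groups achieves this.
Need 3^k ≥ 84: 3^4 = 81 < 84 ≤ 3^5 = 243
k = ⌈log₃(84)⌉ = 5

5


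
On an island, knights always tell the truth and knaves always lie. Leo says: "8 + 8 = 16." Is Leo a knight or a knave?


Statement: "8 + 8 = 16."
Actual: 8 + 8 = 16
Claimed: 16
Statement is TRUE → Leo tells the truth → Knight

Knight


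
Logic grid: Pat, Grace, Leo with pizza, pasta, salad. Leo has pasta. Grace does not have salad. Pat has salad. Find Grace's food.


From clues:
  Leo → pasta
  Pat → salad
By elimination, Grace gets the remaining.

pizza


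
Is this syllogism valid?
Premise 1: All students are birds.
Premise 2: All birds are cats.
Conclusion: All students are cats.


Premise 1: All students are birds.
Premise 2: All birds are cats.
Conclusion: All students are cats.
Barbara syllogism (AAA-1): All A are B, All B are C → All A are C.
Middle term (birds) distributed in premise 2.

Valid


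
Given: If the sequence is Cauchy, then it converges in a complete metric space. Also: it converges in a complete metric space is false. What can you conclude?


Modus tollens: P → Q, ¬Q ⊢ ¬P
P: the sequence is Cauchy
Q: it converges in a complete metric space
We have P → Q and Q is false.
By modus tollens, P must be false.

It is not the case that the sequence is Cauchy


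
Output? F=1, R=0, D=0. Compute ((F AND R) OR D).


F AND R = 1&0 = 0
0 OR 0 = 0

0


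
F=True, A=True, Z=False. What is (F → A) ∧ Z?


F = True, A = True, Z = False
Expression: (F → A) ∧ Z
Step 1: F → A = True → True (false only if F=True, A=False) = True
Step 2: (True) ∧ Z = True AND False = False

False


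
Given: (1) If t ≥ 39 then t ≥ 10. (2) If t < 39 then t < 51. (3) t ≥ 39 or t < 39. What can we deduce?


Constructive dilemma: (P → Q) ∧ (R → S), P ∨ R ⊢ Q ∨ S
Premise 1: t ≥ 39 → t ≥ 10
Premise 2: t < 39 → t < 51
Premise 3: t ≥ 39 ∨ t < 39
Case 1: Assuming t ≥ 39, then by Premise 1, t ≥ 10.
Case 2: Assuming t < 39, then by Premise 2, t < 51.
Since one of t ≥ 39 or t < 39 must hold, we get t ≥ 10 or t < 51.

t ≥ 10 or t < 51.


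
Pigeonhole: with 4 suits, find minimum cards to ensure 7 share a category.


Pigeonhole: to guarantee k in one of n categories, need (k-1)×n + 1.
k = 7, n = 4
Minimum = (7-1) × 4 + 1 = 6 × 4 + 1

25


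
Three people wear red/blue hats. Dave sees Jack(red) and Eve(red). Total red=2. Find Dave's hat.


Total red = 2, seen red = 2
Own red = 2 - 2 = 0
Dave's hat is blue.

blue


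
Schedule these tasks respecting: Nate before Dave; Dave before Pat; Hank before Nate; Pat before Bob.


Constraints: Nate before Dave; Dave before Pat; Hank before Nate; Pat before Bob
Method: repeatedly schedule the remaining task that has no remaining task required before it.
  Step 1: remaining {Hank, Dave, Bob, Pat, Nate}; every task except Hank still has a predecessor pending → schedule Hank.
  Step 2: remaining {Dave, Bob, Pat, Nate}; every task except Nate still has a predecessor pending → schedule Nate.
  Step 3: remaining {Dave, Bob, Pat}; every task except Dave still has a predecessor pending → schedule Dave.
  Step 4: remaining {Bob, Pat}; every task except Pat still has a predecessor pending → schedule Pat.
  Step 5: only Bob remains → schedule Bob.
Resulting order:

Hank → Nate → Dave → Pat → Bob


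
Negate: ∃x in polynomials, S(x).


Original: ∃x S(x)
Rule: ¬∀→∃, ¬∃→∀, negate predicate.
Negation: ∀x ¬S(x)

∀x ¬S(x)


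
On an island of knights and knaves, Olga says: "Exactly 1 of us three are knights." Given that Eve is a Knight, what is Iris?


Olga claims exactly 1 knights among Olga, Eve, Iris.
Given: Eve is a Knight.

Case 1: Olga is a Knight (tells truth)
  Then exactly 1 of the three are knights.
  Counting Olga, Eve: 2 knight(s) so far. Need -1 more → impossible.
Case 2: Olga is a Knave (lies)
  Then the count is NOT 1.
  If Iris = Knave, count = 1 = 1 → claim would be true, contradicts lie.
  If Iris = Knight, count = 2 ≠ 1 → lie confirmed ✓

Iris is a Knight.

Knight
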